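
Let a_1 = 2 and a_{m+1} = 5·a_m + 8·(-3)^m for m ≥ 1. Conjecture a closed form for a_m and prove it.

Computing the first terms: a_1 = 2, a_2 = -14, a_3 = 2. This suggests a_m = -(-3)^m - 5^(m - 1).
When m = 1: the formula gives 2 = 2 = a_1.
Inductive step: suppose the statement holds for some k ≥ 1, so a_k = -(-3)^k - 5^(k - 1).
Then a_{k+1} = 5·a_k + 8·(-3)^k = 5·(-(-3)^k - 5^(k - 1)) + 8·(-3)^k = -(-3)^(k + 1) - 5^k = -(-3)^(k+1) - 5^((k+1) - 1),
which is the claimed formula at m = k+1.
By the principle of mathematical induction, the result holds for all m ≥ 1.

a_m = -(-3)^m - 5^(m - 1)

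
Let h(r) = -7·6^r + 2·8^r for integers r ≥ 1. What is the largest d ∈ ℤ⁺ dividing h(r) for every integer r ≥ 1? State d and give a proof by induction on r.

d = 2

Computing the first values: h(1) = -26 and h(2) = -124; gcd(-26, -124) = 2, so d ≤ 2.
We prove 2 | -7·6^r + 2·8^r for all r ≥ 1 by induction on r.
For the base case r = 1: h(1) = -26 = 2·(-13), so 2 | h(1).
For the inductive step, assume it holds for an arbitrary m ≥ 1, i.e. 2 | h(m). Then
h(m+1) − 8·h(m) = (-7·6^(m+1) + 2·8^(m+1)) − 8·(-7·6^m + 2·8^m) = (-7)·6^m·(6 − 8) = (14)·6^m. Since 2 | h(m) by the inductive hypothesis, 2 | 8·h(m); and 2 | 14 since 14 = 2·7. Therefore 2 | h(m+1).
By the principle of mathematical induction, the result holds for all r ≥ 1.
Therefore the largest such d is 2.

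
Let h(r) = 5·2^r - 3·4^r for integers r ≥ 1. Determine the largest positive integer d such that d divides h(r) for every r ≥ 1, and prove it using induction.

d = 2

Computing the first values: h(1) = -2 and h(2) = -28; gcd(-2, -28) = 2, so d ≤ 2.
We prove 2 | 5·2^r - 3·4^r for all r ≥ 1 by induction on r.
When r = 1: h(1) = -2 = 2·(-1), so 2 | h(1).
Suppose the result is true for r = k, i.e. 2 | h(k). Then
h(k+1) − 4·h(k) = (5·2^(k+1) - 3·4^(k+1)) − 4·(5·2^k - 3·4^k) = (5)·2^k·(2 − 4) = (-10)·2^k. Since 2 | h(k) by the inductive hypothesis, 2 | 4·h(k); and 2 | -10 since -10 = 2·-5. Therefore 2 | h(k+1).
This completes the induction.
Therefore the largest such d is 2.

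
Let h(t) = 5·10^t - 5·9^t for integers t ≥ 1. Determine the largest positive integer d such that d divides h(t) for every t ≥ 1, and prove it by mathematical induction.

d = 5

Computing the first values: h(1) = 5 and h(2) = 95; gcd(5, 95) = 5, so d ≤ 5.
We prove 5 | 5·10^t - 5·9^t for all t ≥ 1 by induction on t.
Base step (t = 1): h(1) = 5 = 5·(1), so 5 | h(1).
Inductive step: suppose the statement holds for some m ≥ 1, i.e. 5 | h(m). Then
h(m+1) − 10·h(m) = (5·10^(m+1) - 5·9^(m+1)) − 10·(5·10^m - 5·9^m) = (-5)·9^m·(9 − 10) = (5)·9^m. Since 5 | h(m) by the inductive hypothesis, 5 | 10·h(m); and 5 | 5 since 5 = 5·1. Therefore 5 | h(m+1).
Hence, by induction on t, the claim holds for every t ≥ 1.
Therefore the largest such d is 5.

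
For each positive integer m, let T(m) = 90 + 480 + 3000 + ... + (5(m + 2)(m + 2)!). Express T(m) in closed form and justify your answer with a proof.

T(m) = 5(m + 3)! - 30

We claim T(m) = 5(m + 3)! - 30 for all m ≥ 1.
When m = 1: T(1) = 90, and the closed form gives 90. They agree.
Inductive step: assume the claim holds for m = i, so T(i) = 5(i + 3)! - 30.
Then T(i+1) = T(i) + (5(i + 3)(i + 3)!) = (5(i + 3)! - 30) + (5(i + 3)(i + 3)!).
Simplifying, T(i+1) = 5((i+1) + 3)! - 30,
which is the closed form with m = i+1.
By the principle of mathematical induction, the result holds for all m ≥ 1.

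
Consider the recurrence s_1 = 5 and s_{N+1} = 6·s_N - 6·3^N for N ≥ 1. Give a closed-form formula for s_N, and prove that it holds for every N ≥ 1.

s_N = 2·3^N - 6^(N - 1)

Computing the first terms: s_1 = 5, s_2 = 12, s_3 = 18. This suggests s_N = 2·3^N - 6^(N - 1).
For the base case N = 1: the formula gives 5 = 5 = s_1.
Inductive step: suppose the statement holds for some j ≥ 1, so s_j = 2·3^j - 6^(j - 1).
Then s_{j+1} = 6·s_j - 6·3^j = 6·(2·3^j - 6^(j - 1)) - 6·3^j = 2·3^(j + 1) - 6^j = 2·3^(j+1) - 6^((j+1) - 1),
which is the claimed formula at N = j+1.
Hence, by induction on N, the claim holds for every N ≥ 1.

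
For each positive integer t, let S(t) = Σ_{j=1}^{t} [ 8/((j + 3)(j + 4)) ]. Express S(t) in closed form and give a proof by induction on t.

We claim S(t) = 2t/(t + 4) for all t ≥ 1.
Base step (t = 1): S(1) = 2/5, and the closed form gives 2/5. They agree.
Inductive step: suppose the statement holds for some j ≥ 1, so S(j) = 2j/(j + 4).
Then S(j+1) = S(j) + (8/((j + 4)(j + 5))) = (2j/(j + 4)) + (8/((j + 4)(j + 5))).
Simplifying, S(j+1) = 2(j + 1)/(j + 5) = 2(j+1)/((j+1) + 4),
which is the closed form with t = j+1.
Hence, by induction on t, the claim holds for every t ≥ 1.

S(t) = 2t/(t + 4)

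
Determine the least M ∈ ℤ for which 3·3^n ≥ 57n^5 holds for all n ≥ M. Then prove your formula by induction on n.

At n = 15: 43046721 < 43284375, so the inequality fails and M ≥ 16. We prove 3·3^n ≥ 57n^5 for all n ≥ 16.
Base step (n = 16): 3·3^n = 129140163 and 57n^5 = 59768832, so 129140163 ≥ 59768832.
For the inductive step, assume it holds for an arbitrary p ≥ 16, so 3·3^p ≥ 57p^5.
Then 3·3^(p + 1) = 3·(3·3^p) ≥ 3·(57p^5).
Also, for p ≥ 16 we have 3·(57p^5) ≥ 57(p+1)^5, since 3 ≥ (1 + 1/p)^5 for all p ≥ 16.
Combining, 3·3^(p + 1) ≥ 57(p+1)^5.
By the principle of mathematical induction, the result holds for all n ≥ 16.
Hence the smallest such M is 16.

M = 16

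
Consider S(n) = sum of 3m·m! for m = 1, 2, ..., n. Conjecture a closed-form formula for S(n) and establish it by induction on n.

S(n) = 3(n + 1)! - 3

We claim S(n) = 3(n + 1)! - 3 for all n ≥ 1.
Base step (n = 1): S(1) = 3, and the closed form gives 3. They agree.
For the inductive step, assume it holds for an arbitrary m ≥ 1, so S(m) = 3(m + 1)! - 3.
Then S(m+1) = S(m) + (3(m + 1)(m + 1)!) = (3(m + 1)! - 3) + (3(m + 1)(m + 1)!).
Simplifying, S(m+1) = 3((m+1) + 1)! - 3,
which is the closed form with n = m+1.
This completes the induction.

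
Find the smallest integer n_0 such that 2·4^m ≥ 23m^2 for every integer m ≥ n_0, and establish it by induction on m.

At m = 3: 128 < 207, so the inequality fails and n_0 ≥ 4. We prove 2·4^m ≥ 23m^2 for all m ≥ 4.
For the base case m = 4: 2·4^m = 512 and 23m^2 = 368, so 512 ≥ 368.
Inductive step: suppose the statement holds for some p ≥ 4, so 2·4^p ≥ 23p^2.
Then 2·4^(p + 1) = 4·(2·4^p) ≥ 4·(23p^2).
Also, for p ≥ 4 we have 4·(23p^2) ≥ 23(p+1)^2, since 4 ≥ (1 + 1/p)^2 for all p ≥ 4.
Combining, 2·4^(p + 1) ≥ 23(p+1)^2.
This completes the induction.
Hence the smallest such n_0 is 4.

n_0 = 4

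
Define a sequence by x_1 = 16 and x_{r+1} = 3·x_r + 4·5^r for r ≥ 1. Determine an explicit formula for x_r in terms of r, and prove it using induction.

x_r = 2·3^r + 2·5^r

Computing the first terms: x_1 = 16, x_2 = 68, x_3 = 304. This suggests x_r = 2·3^r + 2·5^r.
For the base case r = 1: the formula gives 16 = 16 = x_1.
For the inductive step, assume it holds for an arbitrary p ≥ 1, so x_p = 2·3^p + 2·5^p.
Then x_{p+1} = 3·x_p + 4·5^p = 3·(2·3^p + 2·5^p) + 4·5^p = 2·3^(p + 1) + 2·5^(p + 1),
which is the claimed formula at r = p+1.
By induction, the statement is established for all r ≥ 1.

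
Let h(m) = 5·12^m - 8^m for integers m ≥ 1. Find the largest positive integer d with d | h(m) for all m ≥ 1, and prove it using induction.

d = 4

Computing the first values: h(1) = 52 and h(2) = 656; gcd(52, 656) = 4, so d ≤ 4.
We prove 4 | 5·12^m - 8^m for all m ≥ 1 by induction on m.
Base step (m = 1): h(1) = 52 = 4·(13), so 4 | h(1).
Inductive step: assume the claim holds for m = i, i.e. 4 | h(i). Then
h(i+1) − 12·h(i) = (5·12^(i+1) - 8^(i+1)) − 12·(5·12^i - 8^i) = (-1)·8^i·(8 − 12) = (4)·8^i. Since 4 | h(i) by the inductive hypothesis, 4 | 12·h(i); and 4 | 4 since 4 = 4·1. Therefore 4 | h(i+1).
By the principle of mathematical induction, the result holds for all m ≥ 1.
Therefore the largest such d is 4.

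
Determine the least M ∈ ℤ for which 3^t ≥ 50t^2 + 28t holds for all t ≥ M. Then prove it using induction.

M = 8

At t = 7: 2187 < 2646, so the inequality fails and M ≥ 8. We prove 3^t ≥ 50t^2 + 28t for all t ≥ 8.
Base case (t = 8): 3^t = 6561 and 50t^2 + 28t = 3424, so 6561 ≥ 3424.
Inductive step: suppose the statement holds for some i ≥ 8, so 3^i ≥ 50i^2 + 28i.
Then 3^(i + 1) = 3·(3^i) ≥ 3·(50i^2 + 28i).
Also, for i ≥ 8 we have 3·(50i^2 + 28i) ≥ 50(i+1)^2 + 28(i+1), since 3·(50i^2 + 28i) − (50(i+1)^2 + 28(i+1)) = 100i^2 - 44i - 78, which is nonnegative for all i ≥ 8.
Combining, 3^(i + 1) ≥ 50(i+1)^2 + 28(i+1).
By induction, the statement is established for all t ≥ 8.
Hence the smallest such M is 8.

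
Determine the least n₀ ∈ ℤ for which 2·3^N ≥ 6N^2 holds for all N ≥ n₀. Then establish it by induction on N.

At N = 2: 18 < 24, so the inequality fails and n₀ ≥ 3. We prove 2·3^N ≥ 6N^2 for all N ≥ 3.
When N = 3: 2·3^N = 54 and 6N^2 = 54, so 54 ≥ 54.
Suppose the result is true for N = r, so 2·3^r ≥ 6r^2.
Then 2·3^(r + 1) = 3·(2·3^r) ≥ 3·(6r^2).
Also, for r ≥ 3 we have 3·(6r^2) ≥ 6(r+1)^2, since 3 ≥ (1 + 1/r)^2 for all r ≥ 3.
Combining, 2·3^(r + 1) ≥ 6(r+1)^2.
This completes the induction.
Hence the smallest such n₀ is 3.

n₀ = 3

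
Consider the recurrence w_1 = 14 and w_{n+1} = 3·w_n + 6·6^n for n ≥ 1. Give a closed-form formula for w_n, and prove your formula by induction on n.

Computing the first terms: w_1 = 14, w_2 = 78, w_3 = 450. This suggests w_n = 2·3^(n - 1) + 2·6^n.
When n = 1: the formula gives 14 = 14 = w_1.
Inductive step: suppose the statement holds for some r ≥ 1, so w_r = 2·3^(r - 1) + 2·6^r.
Then w_{r+1} = 3·w_r + 6·6^r = 3·(2·3^(r - 1) + 2·6^r) + 6·6^r = 2·3^r + 2·6^(r + 1) = 2·3^((r+1) - 1) + 2·6^(r+1),
which is the claimed formula at n = r+1.
By the principle of mathematical induction, the result holds for all n ≥ 1.

w_n = 2·3^(n - 1) + 2·6^n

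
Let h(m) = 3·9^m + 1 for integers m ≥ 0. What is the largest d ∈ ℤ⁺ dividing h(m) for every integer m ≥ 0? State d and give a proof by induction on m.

d = 4

Computing the first values: h(0) = 4 and h(1) = 28; gcd(4, 28) = 4, so d ≤ 4.
We prove 4 | 3·9^m + 1 for all m ≥ 0 by induction on m.
Base case (m = 0): h(0) = 4 = 4·(1), so 4 | h(0).
Inductive step: suppose the statement holds for some p ≥ 0, i.e. 4 | h(p). Then
h(p+1) = 3·9^(p+1) + 1 = 9·(3·9^p + 1) - 8 = 9·h(p) - 8. The first term is divisible by 4 by the inductive hypothesis, and -8 is divisible by 4. Hence 4 | h(p+1).
This completes the induction.
Therefore the largest such d is 4.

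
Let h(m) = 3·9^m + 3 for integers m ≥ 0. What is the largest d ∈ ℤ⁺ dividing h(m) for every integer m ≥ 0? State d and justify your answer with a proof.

d = 6

Computing the first values: h(0) = 6 and h(1) = 30; gcd(6, 30) = 6, so d ≤ 6.
We prove 6 | 3·9^m + 3 for all m ≥ 0 by induction on m.
For the base case m = 0: h(0) = 6 = 6·(1), so 6 | h(0).
Inductive step: assume the claim holds for m = p, i.e. 6 | h(p). Then
h(p+1) = 3·9^(p+1) + 3 = 9·(3·9^p + 3) - 24 = 9·h(p) - 24. The first term is divisible by 6 by the inductive hypothesis, and -24 is divisible by 6. Hence 6 | h(p+1).
This completes the induction.
Therefore the largest such d is 6.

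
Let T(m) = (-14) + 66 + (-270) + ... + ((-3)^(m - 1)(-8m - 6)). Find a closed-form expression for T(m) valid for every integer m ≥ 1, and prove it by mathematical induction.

T(m) = 2(-3)^m(m + 1) - 2

We claim T(m) = 2(-3)^m(m + 1) - 2 for all m ≥ 1.
When m = 1: T(1) = -14, and the closed form gives -14. They agree.
For the inductive step, assume it holds for an arbitrary r ≥ 1, so T(r) = 2(-3)^r(r + 1) - 2.
Then T(r+1) = T(r) + ((-3)^r(-8r - 14)) = (2(-3)^r(r + 1) - 2) + ((-3)^r(-8r - 14)).
Simplifying, T(r+1) = -6(-3)^r·r - 12(-3)^r - 2 = 2(-3)^(r+1)((r+1) + 1) - 2,
which is the closed form with m = r+1.
By the principle of mathematical induction, the result holds for all m ≥ 1.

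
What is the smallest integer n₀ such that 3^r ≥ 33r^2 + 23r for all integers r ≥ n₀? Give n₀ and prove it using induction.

n₀ = 7

At r = 6: 729 < 1326, so the inequality fails and n₀ ≥ 7. We prove 3^r ≥ 33r^2 + 23r for all r ≥ 7.
For the base case r = 7: 3^r = 2187 and 33r^2 + 23r = 1778, so 2187 ≥ 1778.
Inductive step: suppose the statement holds for some p ≥ 7, so 3^p ≥ 33p^2 + 23p.
Then 3^(p + 1) = 3·(3^p) ≥ 3·(33p^2 + 23p).
Also, for p ≥ 7 we have 3·(33p^2 + 23p) ≥ 33(p+1)^2 + 23(p+1), since 3·(33p^2 + 23p) − (33(p+1)^2 + 23(p+1)) = 66p^2 - 20p - 56, which is nonnegative for all p ≥ 7.
Combining, 3^(p + 1) ≥ 33(p+1)^2 + 23(p+1).
By the principle of mathematical induction, the result holds for all r ≥ 7.
Hence the smallest such n₀ is 7.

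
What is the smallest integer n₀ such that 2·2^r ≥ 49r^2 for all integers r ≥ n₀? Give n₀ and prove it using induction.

At r = 11: 4096 < 5929, so the inequality fails and n₀ ≥ 12. We prove 2·2^r ≥ 49r^2 for all r ≥ 12.
When r = 12: 2·2^r = 8192 and 49r^2 = 7056, so 8192 ≥ 7056.
Inductive step: suppose the statement holds for some m ≥ 12, so 2·2^m ≥ 49m^2.
Then 2·2^(m + 1) = 2·(2·2^m) ≥ 2·(49m^2).
Also, for m ≥ 12 we have 2·(49m^2) ≥ 49(m+1)^2, since 2 ≥ (1 + 1/m)^2 for all m ≥ 12.
Combining, 2·2^(m + 1) ≥ 49(m+1)^2.
Hence, by induction on r, the claim holds for every r ≥ 12.
Hence the smallest such n₀ is 12.

n₀ = 12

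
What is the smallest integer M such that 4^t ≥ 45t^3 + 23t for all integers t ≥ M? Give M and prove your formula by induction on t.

M = 7

At t = 6: 4096 < 9858, so the inequality fails and M ≥ 7. We prove 4^t ≥ 45t^3 + 23t for all t ≥ 7.
When t = 7: 4^t = 16384 and 45t^3 + 23t = 15596, so 16384 ≥ 15596.
Suppose the result is true for t = p, so 4^p ≥ 45p^3 + 23p.
Then 4^(p + 1) = 4·(4^p) ≥ 4·(45p^3 + 23p).
Also, for p ≥ 7 we have 4·(45p^3 + 23p) ≥ 45(p+1)^3 + 23(p+1), since 4·(45p^3 + 23p) − (45(p+1)^3 + 23(p+1)) = 135p^3 - 135p^2 - 66p - 68, which is nonnegative for all p ≥ 7.
Combining, 4^(p + 1) ≥ 45(p+1)^3 + 23(p+1).
This completes the induction.
Hence the smallest such M is 7.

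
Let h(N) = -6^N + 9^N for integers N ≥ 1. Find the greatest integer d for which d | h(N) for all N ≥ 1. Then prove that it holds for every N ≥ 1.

Computing the first values: h(1) = 3 and h(2) = 45; gcd(3, 45) = 3, so d ≤ 3.
We prove 3 | -6^N + 9^N for all N ≥ 1 by induction on N.
For the base case N = 1: h(1) = 3 = 3·(1), so 3 | h(1).
For the inductive step, assume it holds for an arbitrary p ≥ 1, i.e. 3 | h(p). Then
9^{p+1} − 6^{p+1} = 9·9^p − 6·6^p = 9·(9^p − 6^p) + (3)·6^p. The first term is divisible by 3 by the inductive hypothesis, and the second term (3)·6^p is divisible by 3 since 3 | 3. Hence 3 | h(p+1).
By the principle of mathematical induction, the result holds for all N ≥ 1.
Therefore the largest such d is 3.

d = 3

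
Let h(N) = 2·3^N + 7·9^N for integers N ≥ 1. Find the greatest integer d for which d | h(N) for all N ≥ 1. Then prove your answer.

Computing the first values: h(1) = 69 and h(2) = 585; gcd(69, 585) = 3, so d ≤ 3.
We prove 3 | 2·3^N + 7·9^N for all N ≥ 1 by induction on N.
For the base case N = 1: h(1) = 69 = 3·(23), so 3 | h(1).
Suppose the result is true for N = m, i.e. 3 | h(m). Then
h(m+1) − 9·h(m) = (2·3^(m+1) + 7·9^(m+1)) − 9·(2·3^m + 7·9^m) = (2)·3^m·(3 − 9) = (-12)·3^m. Since 3 | h(m) by the inductive hypothesis, 3 | 9·h(m); and 3 | -12 since -12 = 3·-4. Therefore 3 | h(m+1).
Hence, by induction on N, the claim holds for every N ≥ 1.
Therefore the largest such d is 3.

d = 3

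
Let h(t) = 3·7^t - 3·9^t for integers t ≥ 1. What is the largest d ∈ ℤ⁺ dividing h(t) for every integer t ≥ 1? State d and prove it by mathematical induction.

d = 6

Computing the first values: h(1) = -6 and h(2) = -96; gcd(-6, -96) = 6, so d ≤ 6.
We prove 6 | 3·7^t - 3·9^t for all t ≥ 1 by induction on t.
When t = 1: h(1) = -6 = 6·(-1), so 6 | h(1).
Suppose the result is true for t = j, i.e. 6 | h(j). Then
h(j+1) − 9·h(j) = (3·7^(j+1) - 3·9^(j+1)) − 9·(3·7^j - 3·9^j) = (3)·7^j·(7 − 9) = (-6)·7^j. Since 6 | h(j) by the inductive hypothesis, 6 | 9·h(j); and 6 | -6 since -6 = 6·-1. Therefore 6 | h(j+1).
By induction, the statement is established for all t ≥ 1.
Therefore the largest such d is 6.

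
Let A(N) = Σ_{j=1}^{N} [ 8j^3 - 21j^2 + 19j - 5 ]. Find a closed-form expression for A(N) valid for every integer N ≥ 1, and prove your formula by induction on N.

A(N) = N(2N^3 - 3N^2 + N + 1)

We claim A(N) = N(2N^3 - 3N^2 + N + 1) for all N ≥ 1.
Base case (N = 1): A(1) = 1, and the closed form gives 1. They agree.
Inductive step: suppose the statement holds for some j ≥ 1, so A(j) = j(2j^3 - 3j^2 + j + 1).
Then A(j+1) = A(j) + (8j^3 + 3j^2 + j + 1) = (j(2j^3 - 3j^2 + j + 1)) + (8j^3 + 3j^2 + j + 1).
Simplifying, A(j+1) = (j + 1)(2j^3 + 3j^2 + j + 1) = (j+1)(2(j+1)^3 - 3(j+1)^2 + (j+1) + 1),
which is the closed form with N = j+1.
By induction, the statement is established for all N ≥ 1.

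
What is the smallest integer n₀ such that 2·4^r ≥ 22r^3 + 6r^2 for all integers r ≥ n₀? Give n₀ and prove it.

At r = 5: 2048 < 2900, so the inequality fails and n₀ ≥ 6. We prove 2·4^r ≥ 22r^3 + 6r^2 for all r ≥ 6.
Base step (r = 6): 2·4^r = 8192 and 22r^3 + 6r^2 = 4968, so 8192 ≥ 4968.
Inductive step: assume the claim holds for r = m, so 2·4^m ≥ 22m^3 + 6m^2.
Then 2·4^(m + 1) = 4·(2·4^m) ≥ 4·(22m^3 + 6m^2).
Also, for m ≥ 6 we have 4·(22m^3 + 6m^2) ≥ 22(m+1)^3 + 6(m+1)^2, since 4·(22m^3 + 6m^2) − (22(m+1)^3 + 6(m+1)^2) = 66m^3 - 48m^2 - 78m - 28, which is nonnegative for all m ≥ 6.
Combining, 2·4^(m + 1) ≥ 22(m+1)^3 + 6(m+1)^2.
Hence, by induction on r, the claim holds for every r ≥ 6.
Hence the smallest such n₀ is 6.

n₀ = 6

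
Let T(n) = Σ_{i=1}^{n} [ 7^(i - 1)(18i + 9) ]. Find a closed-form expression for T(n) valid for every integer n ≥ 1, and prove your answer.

T(n) = 7^n(3n + 1) - 1

We claim T(n) = 7^n(3n + 1) - 1 for all n ≥ 1.
For the base case n = 1: T(1) = 27, and the closed form gives 27. They agree.
Inductive step: suppose the statement holds for some i ≥ 1, so T(i) = 7^i(3i + 1) - 1.
Then T(i+1) = T(i) + (7^i(18i + 27)) = (7^i(3i + 1) - 1) + (7^i(18i + 27)).
Simplifying, T(i+1) = 21·7^i·i + 28·7^i - 1 = 7^(i+1)(3(i+1) + 1) - 1,
which is the closed form with n = i+1.
Hence, by induction on n, the claim holds for every n ≥ 1.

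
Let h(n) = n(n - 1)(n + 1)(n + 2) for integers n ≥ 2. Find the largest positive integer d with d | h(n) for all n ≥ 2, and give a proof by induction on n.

Computing the first values: h(2) = 24 and h(3) = 120; gcd(24, 120) = 24, so d ≤ 24.
We prove 24 | n(n - 1)(n + 1)(n + 2) for all n ≥ 2 by induction on n.
Base step (n = 2): h(2) = 24 = 24·(1), so 24 | h(2).
Suppose the result is true for n = p, i.e. 24 | h(p). Then
h(p+1) − h(p) = p·(p+1)·(p+2)·(p+3) − (p-1)·p·(p+1)·(p+2) = p·(p+1)·(p+2)·[(p+3) − (p-1)] = 4·p·(p+1)·(p+2). The product of 3 consecutive integers is divisible by (3)! = 6, so h(p+1) − h(p) is divisible by 4·6 = 24. By the inductive hypothesis 24 | h(p), hence 24 | h(p+1).
By the principle of mathematical induction, the result holds for all n ≥ 2.
Therefore the largest such d is 24.

d = 24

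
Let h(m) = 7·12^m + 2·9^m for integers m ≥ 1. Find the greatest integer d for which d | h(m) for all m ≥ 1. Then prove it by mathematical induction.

Computing the first values: h(1) = 102 and h(2) = 1170; gcd(102, 1170) = 6, so d ≤ 6.
We prove 6 | 7·12^m + 2·9^m for all m ≥ 1 by induction on m.
Base case (m = 1): h(1) = 102 = 6·(17), so 6 | h(1).
Inductive step: assume the claim holds for m = k, i.e. 6 | h(k). Then
h(k+1) − 12·h(k) = (7·12^(k+1) + 2·9^(k+1)) − 12·(7·12^k + 2·9^k) = (2)·9^k·(9 − 12) = (-6)·9^k. Since 6 | h(k) by the inductive hypothesis, 6 | 12·h(k); and 6 | -6 since -6 = 6·-1. Therefore 6 | h(k+1).
This completes the induction.
Therefore the largest such d is 6.

d = 6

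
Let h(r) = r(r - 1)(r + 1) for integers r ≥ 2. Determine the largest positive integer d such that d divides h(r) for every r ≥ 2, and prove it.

Computing the first values: h(2) = 6 and h(3) = 24; gcd(6, 24) = 6, so d ≤ 6.
We prove 6 | r(r - 1)(r + 1) for all r ≥ 2 by induction on r.
For the base case r = 2: h(2) = 6 = 6·(1), so 6 | h(2).
Inductive step: suppose the statement holds for some j ≥ 2, i.e. 6 | h(j). Then
h(j+1) − h(j) = j·(j+1)·(j+2) − (j-1)·j·(j+1) = j·(j+1)·[(j+2) − (j-1)] = 3·j·(j+1). The product of 2 consecutive integers is divisible by (2)! = 2, so h(j+1) − h(j) is divisible by 3·2 = 6. By the inductive hypothesis 6 | h(j), hence 6 | h(j+1).
Hence, by induction on r, the claim holds for every r ≥ 2.
Therefore the largest such d is 6.

d = 6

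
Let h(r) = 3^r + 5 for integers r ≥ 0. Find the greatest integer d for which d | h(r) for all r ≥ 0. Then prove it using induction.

Computing the first values: h(0) = 6 and h(1) = 8; gcd(6, 8) = 2, so d ≤ 2.
We prove 2 | 3^r + 5 for all r ≥ 0 by induction on r.
When r = 0: h(0) = 6 = 2·(3), so 2 | h(0).
Suppose the result is true for r = p, i.e. 2 | h(p). Then
h(p+1) = 3^(p+1) + 5 = 3·(3^p + 5) - 10 = 3·h(p) - 10. The first term is divisible by 2 by the inductive hypothesis, and -10 is divisible by 2. Hence 2 | h(p+1).
Hence, by induction on r, the claim holds for every r ≥ 0.
Therefore the largest such d is 2.

d = 2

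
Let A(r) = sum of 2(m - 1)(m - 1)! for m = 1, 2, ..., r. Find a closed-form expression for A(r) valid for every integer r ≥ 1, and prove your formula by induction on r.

We claim A(r) = 2r! - 2 for all r ≥ 1.
Base case (r = 1): A(1) = 0, and the closed form gives 0. They agree.
Inductive step: suppose the statement holds for some m ≥ 1, so A(m) = 2m! - 2.
Then A(m+1) = A(m) + (2m·m!) = (2m! - 2) + (2m·m!).
Simplifying, A(m+1) = 2(m+1)! - 2,
which is the closed form with r = m+1.
Hence, by induction on r, the claim holds for every r ≥ 1.

A(r) = 2r! - 2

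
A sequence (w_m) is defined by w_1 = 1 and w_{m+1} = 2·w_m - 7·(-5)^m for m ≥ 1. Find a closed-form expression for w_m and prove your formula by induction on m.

Computing the first terms: w_1 = 1, w_2 = 37, w_3 = -101. This suggests w_m = (-5)^m + 3·2^m.
Base case (m = 1): the formula gives 1 = 1 = w_1.
For the inductive step, assume it holds for an arbitrary r ≥ 1, so w_r = (-5)^r + 3·2^r.
Then w_{r+1} = 2·w_r - 7·(-5)^r = 2·((-5)^r + 3·2^r) - 7·(-5)^r = (-5)^(r + 1) + 3·2^(r + 1),
which is the claimed formula at m = r+1.
Hence, by induction on m, the claim holds for every m ≥ 1.

w_m = (-5)^m + 3·2^m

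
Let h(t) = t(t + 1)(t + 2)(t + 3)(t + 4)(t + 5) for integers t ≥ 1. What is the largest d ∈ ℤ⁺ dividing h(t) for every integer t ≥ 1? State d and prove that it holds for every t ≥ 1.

d = 720

Computing the first values: h(1) = 720 and h(2) = 5040; gcd(720, 5040) = 720, so d ≤ 720.
We prove 720 | t(t + 1)(t + 2)(t + 3)(t + 4)(t + 5) for all t ≥ 1 by induction on t.
When t = 1: h(1) = 720 = 720·(1), so 720 | h(1).
Inductive step: assume the claim holds for t = j, i.e. 720 | h(j). Then
h(j+1) − h(j) = (j+1)·(j+2)·(j+3)·(j+4)·(j+5)·(j+6) − j·(j+1)·(j+2)·(j+3)·(j+4)·(j+5) = (j+1)·(j+2)·(j+3)·(j+4)·(j+5)·[(j+6) − j] = 6·(j+1)·(j+2)·(j+3)·(j+4)·(j+5). The product of 5 consecutive integers is divisible by (5)! = 120, so h(j+1) − h(j) is divisible by 6·120 = 720. By the inductive hypothesis 720 | h(j), hence 720 | h(j+1).
By the principle of mathematical induction, the result holds for all t ≥ 1.
Therefore the largest such d is 720.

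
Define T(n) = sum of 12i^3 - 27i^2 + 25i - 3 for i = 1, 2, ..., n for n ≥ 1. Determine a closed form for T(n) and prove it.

We claim T(n) = n(3n^3 - 3n^2 + 2n + 5) for all n ≥ 1.
For the base case n = 1: T(1) = 7, and the closed form gives 7. They agree.
For the inductive step, assume it holds for an arbitrary i ≥ 1, so T(i) = i(3i^3 - 3i^2 + 2i + 5).
Then T(i+1) = T(i) + (12i^3 + 9i^2 + 7i + 7) = (i(3i^3 - 3i^2 + 2i + 5)) + (12i^3 + 9i^2 + 7i + 7).
Simplifying, T(i+1) = (i + 1)(3i^3 + 6i^2 + 5i + 7) = (i+1)(3(i+1)^3 - 3(i+1)^2 + 2(i+1) + 5),
which is the closed form with n = i+1.
By the principle of mathematical induction, the result holds for all n ≥ 1.

T(n) = n(3n^3 - 3n^2 + 2n + 5)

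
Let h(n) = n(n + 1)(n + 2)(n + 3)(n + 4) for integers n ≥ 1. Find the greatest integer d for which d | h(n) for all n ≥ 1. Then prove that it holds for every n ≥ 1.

d = 120

Computing the first values: h(1) = 120 and h(2) = 720; gcd(120, 720) = 120, so d ≤ 120.
We prove 120 | n(n + 1)(n + 2)(n + 3)(n + 4) for all n ≥ 1 by induction on n.
For the base case n = 1: h(1) = 120 = 120·(1), so 120 | h(1).
Inductive step: suppose the statement holds for some m ≥ 1, i.e. 120 | h(m). Then
h(m+1) − h(m) = (m+1)·(m+2)·(m+3)·(m+4)·(m+5) − m·(m+1)·(m+2)·(m+3)·(m+4) = (m+1)·(m+2)·(m+3)·(m+4)·[(m+5) − m] = 5·(m+1)·(m+2)·(m+3)·(m+4). The product of 4 consecutive integers is divisible by (4)! = 24, so h(m+1) − h(m) is divisible by 5·24 = 120. By the inductive hypothesis 120 | h(m), hence 120 | h(m+1).
Hence, by induction on n, the claim holds for every n ≥ 1.
Therefore the largest such d is 120.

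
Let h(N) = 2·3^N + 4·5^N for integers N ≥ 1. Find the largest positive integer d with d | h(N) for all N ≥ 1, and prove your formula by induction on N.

Computing the first values: h(1) = 26 and h(2) = 118; gcd(26, 118) = 2, so d ≤ 2.
We prove 2 | 2·3^N + 4·5^N for all N ≥ 1 by induction on N.
For the base case N = 1: h(1) = 26 = 2·(13), so 2 | h(1).
Inductive step: suppose the statement holds for some r ≥ 1, i.e. 2 | h(r). Then
h(r+1) − 5·h(r) = (2·3^(r+1) + 4·5^(r+1)) − 5·(2·3^r + 4·5^r) = (2)·3^r·(3 − 5) = (-4)·3^r. Since 2 | h(r) by the inductive hypothesis, 2 | 5·h(r); and 2 | -4 since -4 = 2·-2. Therefore 2 | h(r+1).
Hence, by induction on N, the claim holds for every N ≥ 1.
Therefore the largest such d is 2.

d = 2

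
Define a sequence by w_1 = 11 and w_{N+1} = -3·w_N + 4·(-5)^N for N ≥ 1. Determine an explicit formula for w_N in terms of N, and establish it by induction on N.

Computing the first terms: w_1 = 11, w_2 = -53, w_3 = 259. This suggests w_N = (-3)^(N - 1) - 2(-5)^N.
For the base case N = 1: the formula gives 11 = 11 = w_1.
For the inductive step, assume it holds for an arbitrary k ≥ 1, so w_k = (-3)^(k - 1) - 2(-5)^k.
Then w_{k+1} = -3·w_k + 4·(-5)^k = -3·((-3)^(k - 1) - 2(-5)^k) + 4·(-5)^k = (-3)^k - 2(-5)^(k + 1) = (-3)^((k+1) - 1) - 2(-5)^(k+1),
which is the claimed formula at N = k+1.
Hence, by induction on N, the claim holds for every N ≥ 1.

w_N = (-3)^(N - 1) - 2(-5)^N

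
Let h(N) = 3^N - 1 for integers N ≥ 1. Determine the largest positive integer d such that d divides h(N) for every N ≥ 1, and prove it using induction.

d = 2

Computing the first values: h(1) = 2 and h(2) = 8; gcd(2, 8) = 2, so d ≤ 2.
We prove 2 | 3^N - 1 for all N ≥ 1 by induction on N.
Base step (N = 1): h(1) = 2 = 2·(1), so 2 | h(1).
For the inductive step, assume it holds for an arbitrary m ≥ 1, i.e. 2 | h(m). Then
3^{m+1} − 1^{m+1} = 3·3^m − 1·1^m = 3·(3^m − 1^m) + (2)·1^m. The first term is divisible by 2 by the inductive hypothesis, and the second term (2)·1^m is divisible by 2 since 2 | 2. Hence 2 | h(m+1).
By induction, the statement is established for all N ≥ 1.
Therefore the largest such d is 2.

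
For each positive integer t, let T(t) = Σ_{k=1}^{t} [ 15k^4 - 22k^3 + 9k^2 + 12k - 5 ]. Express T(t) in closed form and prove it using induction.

T(t) = t(3t^4 + 2t^3 - 3t^2 + 5t + 2)

We claim T(t) = t(3t^4 + 2t^3 - 3t^2 + 5t + 2) for all t ≥ 1.
Base step (t = 1): T(1) = 9, and the closed form gives 9. They agree.
Inductive step: assume the claim holds for t = k, so T(k) = k(3k^4 + 2k^3 - 3k^2 + 5k + 2).
Then T(k+1) = T(k) + (15k^4 + 38k^3 + 33k^2 + 24k + 9) = (k(3k^4 + 2k^3 - 3k^2 + 5k + 2)) + (15k^4 + 38k^3 + 33k^2 + 24k + 9).
Simplifying, T(k+1) = (k + 1)(3k^4 + 14k^3 + 21k^2 + 17k + 9) = (k+1)(3(k+1)^4 + 2(k+1)^3 - 3(k+1)^2 + 5(k+1) + 2),
which is the closed form with t = k+1.
This completes the induction.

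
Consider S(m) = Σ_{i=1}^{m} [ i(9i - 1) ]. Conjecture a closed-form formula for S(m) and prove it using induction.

S(m) = m(m + 1)(3m + 1)

We claim S(m) = m(m + 1)(3m + 1) for all m ≥ 1.
Base step (m = 1): S(1) = 8, and the closed form gives 8. They agree.
Inductive step: suppose the statement holds for some i ≥ 1, so S(i) = i(3i^2 + 4i + 1).
Then S(i+1) = S(i) + ((i + 1)(9i + 8)) = (i(3i^2 + 4i + 1)) + ((i + 1)(9i + 8)).
Simplifying, S(i+1) = (i + 1)(i + 2)(3i + 4) = (i+1)((i+1) + 1)(3(i+1) + 1),
which is the closed form with m = i+1.
By the principle of mathematical induction, the result holds for all m ≥ 1.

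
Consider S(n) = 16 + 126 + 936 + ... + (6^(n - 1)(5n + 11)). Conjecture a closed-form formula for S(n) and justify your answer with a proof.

We claim S(n) = 6^n(n + 2) - 2 for all n ≥ 1.
For the base case n = 1: S(1) = 16, and the closed form gives 16. They agree.
Inductive step: suppose the statement holds for some i ≥ 1, so S(i) = 6^i(i + 2) - 2.
Then S(i+1) = S(i) + (6^i(5i + 16)) = (6^i(i + 2) - 2) + (6^i(5i + 16)).
Simplifying, S(i+1) = 6·6^i·i + 18·6^i - 2 = 6^(i+1)((i+1) + 2) - 2,
which is the closed form with n = i+1.
Hence, by induction on n, the claim holds for every n ≥ 1.

S(n) = 6^n(n + 2) - 2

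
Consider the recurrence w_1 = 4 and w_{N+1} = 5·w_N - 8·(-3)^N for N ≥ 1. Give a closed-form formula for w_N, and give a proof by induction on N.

w_N = (-3)^N + 7·5^(N - 1)

Computing the first terms: w_1 = 4, w_2 = 44, w_3 = 148. This suggests w_N = (-3)^N + 7·5^(N - 1).
Base step (N = 1): the formula gives 4 = 4 = w_1.
For the inductive step, assume it holds for an arbitrary r ≥ 1, so w_r = (-3)^r + 7·5^(r - 1).
Then w_{r+1} = 5·w_r - 8·(-3)^r = 5·((-3)^r + 7·5^(r - 1)) - 8·(-3)^r = (-3)^(r + 1) + 7·5^r = (-3)^(r+1) + 7·5^((r+1) - 1),
which is the claimed formula at N = r+1.
Hence, by induction on N, the claim holds for every N ≥ 1.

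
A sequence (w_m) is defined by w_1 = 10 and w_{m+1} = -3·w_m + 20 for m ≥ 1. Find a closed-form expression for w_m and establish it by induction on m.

w_m = 5(-3)^(m - 1) + 5

Computing the first terms: w_1 = 10, w_2 = -10, w_3 = 50. This suggests w_m = 5(-3)^(m - 1) + 5.
Base step (m = 1): the formula gives 10 = 10 = w_1.
Suppose the result is true for m = j, so w_j = 5(-3)^(j - 1) + 5.
Then w_{j+1} = -3·w_j + 20 = -3·(5(-3)^(j - 1) + 5) + 20 = 5(-3)^j + 5 = 5(-3)^((j+1) - 1) + 5,
which is the claimed formula at m = j+1.
This completes the induction.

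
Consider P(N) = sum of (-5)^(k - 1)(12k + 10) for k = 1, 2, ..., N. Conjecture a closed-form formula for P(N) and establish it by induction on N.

We claim P(N) = -2(-5)^N(N + 1) + 2 for all N ≥ 1.
For the base case N = 1: P(1) = 22, and the closed form gives 22. They agree.
For the inductive step, assume it holds for an arbitrary k ≥ 1, so P(k) = -2(-5)^k(k + 1) + 2.
Then P(k+1) = P(k) + ((-5)^k(12k + 22)) = (-2(-5)^k(k + 1) + 2) + ((-5)^k(12k + 22)).
Simplifying, P(k+1) = 10(-5)^k·k + 20(-5)^k + 2 = -2(-5)^(k+1)((k+1) + 1) + 2,
which is the closed form with N = k+1.
Hence, by induction on N, the claim holds for every N ≥ 1.

P(N) = -2(-5)^N(N + 1) + 2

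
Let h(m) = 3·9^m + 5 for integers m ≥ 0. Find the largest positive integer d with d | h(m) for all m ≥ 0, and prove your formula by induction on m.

d = 8

Computing the first values: h(0) = 8 and h(1) = 32; gcd(8, 32) = 8, so d ≤ 8.
We prove 8 | 3·9^m + 5 for all m ≥ 0 by induction on m.
Base step (m = 0): h(0) = 8 = 8·(1), so 8 | h(0).
Suppose the result is true for m = r, i.e. 8 | h(r). Then
h(r+1) = 3·9^(r+1) + 5 = 9·(3·9^r + 5) - 40 = 9·h(r) - 40. The first term is divisible by 8 by the inductive hypothesis, and -40 is divisible by 8. Hence 8 | h(r+1).
This completes the induction.
Therefore the largest such d is 8.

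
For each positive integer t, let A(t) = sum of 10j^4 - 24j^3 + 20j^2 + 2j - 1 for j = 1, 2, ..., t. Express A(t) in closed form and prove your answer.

We claim A(t) = t(2t^4 - t^3 - 2t^2 + 5t + 3) for all t ≥ 1.
When t = 1: A(1) = 7, and the closed form gives 7. They agree.
For the inductive step, assume it holds for an arbitrary j ≥ 1, so A(j) = j(2j^4 - j^3 - 2j^2 + 5j + 3).
Then A(j+1) = A(j) + (10j^4 + 16j^3 + 8j^2 + 10j + 7) = (j(2j^4 - j^3 - 2j^2 + 5j + 3)) + (10j^4 + 16j^3 + 8j^2 + 10j + 7).
Simplifying, A(j+1) = (j + 1)(2j^4 + 7j^3 + 7j^2 + 6j + 7) = (j+1)(2(j+1)^4 - (j+1)^3 - 2(j+1)^2 + 5(j+1) + 3),
which is the closed form with t = j+1.
By the principle of mathematical induction, the result holds for all t ≥ 1.

A(t) = t(2t^4 - t^3 - 2t^2 + 5t + 3)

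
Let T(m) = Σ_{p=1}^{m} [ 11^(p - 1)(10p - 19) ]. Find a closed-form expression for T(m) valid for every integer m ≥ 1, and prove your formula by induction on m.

We claim T(m) = 11^m(m - 2) + 2 for all m ≥ 1.
For the base case m = 1: T(1) = -9, and the closed form gives -9. They agree.
Inductive step: suppose the statement holds for some p ≥ 1, so T(p) = 11^p(p - 2) + 2.
Then T(p+1) = T(p) + (11^p(10p - 9)) = (11^p(p - 2) + 2) + (11^p(10p - 9)).
Simplifying, T(p+1) = 11^(p + 1)p - 11^(p + 1) + 2 = 11^(p+1)((p+1) - 2) + 2,
which is the closed form with m = p+1.
By induction, the statement is established for all m ≥ 1.

T(m) = 11^m(m - 2) + 2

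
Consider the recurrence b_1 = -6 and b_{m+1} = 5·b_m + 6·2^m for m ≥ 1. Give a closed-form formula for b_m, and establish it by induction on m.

b_m = -2^(m + 1) - 2·5^(m - 1)

Computing the first terms: b_1 = -6, b_2 = -18, b_3 = -66. This suggests b_m = -2^(m + 1) - 2·5^(m - 1).
For the base case m = 1: the formula gives -6 = -6 = b_1.
Inductive step: assume the claim holds for m = p, so b_p = -2^(p + 1) - 2·5^(p - 1).
Then b_{p+1} = 5·b_p + 6·2^p = 5·(-2^(p + 1) - 2·5^(p - 1)) + 6·2^p = -2^(p + 2) - 2·5^p = -2^((p+1) + 1) - 2·5^((p+1) - 1),
which is the claimed formula at m = p+1.
By the principle of mathematical induction, the result holds for all m ≥ 1.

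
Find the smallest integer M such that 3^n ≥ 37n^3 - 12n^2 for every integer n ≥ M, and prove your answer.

At n = 9: 19683 < 26001, so the inequality fails and M ≥ 10. We prove 3^n ≥ 37n^3 - 12n^2 for all n ≥ 10.
When n = 10: 3^n = 59049 and 37n^3 - 12n^2 = 35800, so 59049 ≥ 35800.
Inductive step: assume the claim holds for n = k, so 3^k ≥ 37k^3 - 12k^2.
Then 3^(k + 1) = 3·(3^k) ≥ 3·(37k^3 - 12k^2).
Also, for k ≥ 10 we have 3·(37k^3 - 12k^2) ≥ 37(k+1)^3 - 12(k+1)^2, since 3·(37k^3 - 12k^2) − (37(k+1)^3 - 12(k+1)^2) = 74k^3 - 135k^2 - 87k - 25, which is nonnegative for all k ≥ 10.
Combining, 3^(k + 1) ≥ 37(k+1)^3 - 12(k+1)^2.
Hence, by induction on n, the claim holds for every n ≥ 10.
Hence the smallest such M is 10.

M = 10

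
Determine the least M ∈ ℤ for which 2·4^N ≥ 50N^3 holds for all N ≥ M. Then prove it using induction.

M = 7

At N = 6: 8192 < 10800, so the inequality fails and M ≥ 7. We prove 2·4^N ≥ 50N^3 for all N ≥ 7.
Base step (N = 7): 2·4^N = 32768 and 50N^3 = 17150, so 32768 ≥ 17150.
For the inductive step, assume it holds for an arbitrary j ≥ 7, so 2·4^j ≥ 50j^3.
Then 2·4^(j + 1) = 4·(2·4^j) ≥ 4·(50j^3).
Also, for j ≥ 7 we have 4·(50j^3) ≥ 50(j+1)^3, since 4 ≥ (1 + 1/j)^3 for all j ≥ 7.
Combining, 2·4^(j + 1) ≥ 50(j+1)^3.
By the principle of mathematical induction, the result holds for all N ≥ 7.
Hence the smallest such M is 7.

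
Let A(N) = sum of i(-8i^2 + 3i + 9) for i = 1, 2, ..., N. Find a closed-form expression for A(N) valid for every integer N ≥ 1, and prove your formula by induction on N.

A(N) = -N(N + 1)(2N^2 + N - 5)

We claim A(N) = -N(N + 1)(2N^2 + N - 5) for all N ≥ 1.
Base step (N = 1): A(1) = 4, and the closed form gives 4. They agree.
Inductive step: suppose the statement holds for some i ≥ 1, so A(i) = i(-2i^3 - 3i^2 + 4i + 5).
Then A(i+1) = A(i) + ((i + 1)(3i - 8(i + 1)^2 + 12)) = (i(-2i^3 - 3i^2 + 4i + 5)) + ((i + 1)(3i - 8(i + 1)^2 + 12)).
Simplifying, A(i+1) = -(i + 1)(i + 2)(2i^2 + 5i - 2) = -(i+1)((i+1) + 1)(2(i+1)^2 + (i+1) - 5),
which is the closed form with N = i+1.
By the principle of mathematical induction, the result holds for all N ≥ 1.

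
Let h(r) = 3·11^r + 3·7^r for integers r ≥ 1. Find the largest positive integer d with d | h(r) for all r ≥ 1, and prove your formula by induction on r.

Computing the first values: h(1) = 54 and h(2) = 510; gcd(54, 510) = 6, so d ≤ 6.
We prove 6 | 3·11^r + 3·7^r for all r ≥ 1 by induction on r.
When r = 1: h(1) = 54 = 6·(9), so 6 | h(1).
For the inductive step, assume it holds for an arbitrary j ≥ 1, i.e. 6 | h(j). Then
h(j+1) − 11·h(j) = (3·11^(j+1) + 3·7^(j+1)) − 11·(3·11^j + 3·7^j) = (3)·7^j·(7 − 11) = (-12)·7^j. Since 6 | h(j) by the inductive hypothesis, 6 | 11·h(j); and 6 | -12 since -12 = 6·-2. Therefore 6 | h(j+1).
Hence, by induction on r, the claim holds for every r ≥ 1.
Therefore the largest such d is 6.

d = 6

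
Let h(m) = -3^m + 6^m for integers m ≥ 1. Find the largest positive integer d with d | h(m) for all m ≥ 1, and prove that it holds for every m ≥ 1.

d = 3

Computing the first values: h(1) = 3 and h(2) = 27; gcd(3, 27) = 3, so d ≤ 3.
We prove 3 | -3^m + 6^m for all m ≥ 1 by induction on m.
Base step (m = 1): h(1) = 3 = 3·(1), so 3 | h(1).
For the inductive step, assume it holds for an arbitrary p ≥ 1, i.e. 3 | h(p). Then
6^{p+1} − 3^{p+1} = 6·6^p − 3·3^p = 6·(6^p − 3^p) + (3)·3^p. The first term is divisible by 3 by the inductive hypothesis, and the second term (3)·3^p is divisible by 3 since 3 | 3. Hence 3 | h(p+1).
By the principle of mathematical induction, the result holds for all m ≥ 1.
Therefore the largest such d is 3.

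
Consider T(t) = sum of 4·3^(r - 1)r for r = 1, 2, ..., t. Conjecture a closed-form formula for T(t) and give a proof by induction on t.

T(t) = 3^t(2t - 1) + 1

We claim T(t) = 3^t(2t - 1) + 1 for all t ≥ 1.
When t = 1: T(1) = 4, and the closed form gives 4. They agree.
For the inductive step, assume it holds for an arbitrary r ≥ 1, so T(r) = 3^r(2r - 1) + 1.
Then T(r+1) = T(r) + (4·3^r(r + 1)) = (3^r(2r - 1) + 1) + (4·3^r(r + 1)).
Simplifying, T(r+1) = 6·3^r·r + 3·3^r + 1 = 3^(r+1)(2(r+1) - 1) + 1,
which is the closed form with t = r+1.
By induction, the statement is established for all t ≥ 1.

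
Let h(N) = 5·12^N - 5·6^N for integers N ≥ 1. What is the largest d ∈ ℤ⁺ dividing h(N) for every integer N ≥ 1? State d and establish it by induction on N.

Computing the first values: h(1) = 30 and h(2) = 540; gcd(30, 540) = 30, so d ≤ 30.
We prove 30 | 5·12^N - 5·6^N for all N ≥ 1 by induction on N.
When N = 1: h(1) = 30 = 30·(1), so 30 | h(1).
Inductive step: suppose the statement holds for some r ≥ 1, i.e. 30 | h(r). Then
h(r+1) − 12·h(r) = (5·12^(r+1) - 5·6^(r+1)) − 12·(5·12^r - 5·6^r) = (-5)·6^r·(6 − 12) = (30)·6^r. Since 30 | h(r) by the inductive hypothesis, 30 | 12·h(r); and 30 | 30 since 30 = 30·1. Therefore 30 | h(r+1).
By the principle of mathematical induction, the result holds for all N ≥ 1.
Therefore the largest such d is 30.

d = 30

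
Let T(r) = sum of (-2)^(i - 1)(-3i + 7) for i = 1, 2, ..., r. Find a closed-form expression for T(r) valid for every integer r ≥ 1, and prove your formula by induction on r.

T(r) = (-2)^r(r - 2) + 2

We claim T(r) = (-2)^r(r - 2) + 2 for all r ≥ 1.
Base step (r = 1): T(1) = 4, and the closed form gives 4. They agree.
Inductive step: suppose the statement holds for some i ≥ 1, so T(i) = (-2)^i(i - 2) + 2.
Then T(i+1) = T(i) + ((-2)^i(-3i + 4)) = ((-2)^i(i - 2) + 2) + ((-2)^i(-3i + 4)).
Simplifying, T(i+1) = -2(-2)^i·i + 2(-2)^i + 2 = (-2)^(i+1)((i+1) - 2) + 2,
which is the closed form with r = i+1.
By the principle of mathematical induction, the result holds for all r ≥ 1.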